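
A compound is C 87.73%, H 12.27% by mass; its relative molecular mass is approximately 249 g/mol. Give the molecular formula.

C18H30

Assume 100 g: 87.73 g C, 12.27 g H.
n(C) = 87.73/12.01 = 7.305, n(H) = 12.27/1.008 = 12.17
Ratios (÷ 7.305): C 1.000, H 1.666
Scaling by 3: C 3.00, H 5.00 → C3H5
Empirical-formula mass = 41.07 g/mol
n = 249 / 41.07 = 6.06 ≈ 6
Molecular formula = (C3H5)×6 = C18H30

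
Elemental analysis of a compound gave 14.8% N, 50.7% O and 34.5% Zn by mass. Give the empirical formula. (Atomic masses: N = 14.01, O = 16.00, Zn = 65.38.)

Assume 100 g: 14.8 g N, 50.7 g O, 34.5 g Zn.
Moles — N: 14.8 / 14.01 = 1.056 mol; O: 50.7 / 16.00 = 3.169 mol; Zn: 34.5 / 65.38 = 0.5277 mol
Ratios (÷ 0.5277): N 2.002, O 6.005, Zn 1.000
→ N2O6Zn

N2O6Zn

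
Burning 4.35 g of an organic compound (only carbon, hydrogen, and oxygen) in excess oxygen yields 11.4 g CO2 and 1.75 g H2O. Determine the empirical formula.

C4H3O

mol C = 11.4 / 44.01 = 0.2590; mass C = 0.2590 × 12.01 = 3.111 g
mol H = 2 × (1.75 / 18.02) = 0.1942; mass H = 0.1942 × 1.008 = 0.1958 g
mass O = 4.35 − (3.307) = 1.043 g → mol O = 0.06520
Ratios (÷ 0.0652): C 3.973, H 2.979, O 1.000
→ C4H3O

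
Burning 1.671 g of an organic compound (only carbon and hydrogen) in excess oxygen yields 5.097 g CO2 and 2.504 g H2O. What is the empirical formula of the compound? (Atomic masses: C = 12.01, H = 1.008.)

C5H12

mol C = 5.097 / 44.01 = 0.1158; mass C = 0.1158 × 12.01 = 1.391 g
mol H = 2 × (2.504 / 18.02) = 0.2779; mass H = 0.2779 × 1.008 = 0.2801 g
Smallest is C at 0.1158 mol; normalising gives C 1.000, H 2.400
Multiply by 5: C 5.00, H 12.00 → C5H12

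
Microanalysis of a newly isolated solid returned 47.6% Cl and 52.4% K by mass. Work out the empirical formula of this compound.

ClK

Assume 100 g: 47.6 g Cl, 52.4 g K.
Cl: 47.6 g ÷ 35.45 g/mol = 1.343 mol
K: 52.4 g ÷ 39.10 g/mol = 1.34 mol
Divide by the smallest (1.34 mol K): Cl 1.002, K 1.000
Ratio ≈ 1:1, so the empirical formula is ClK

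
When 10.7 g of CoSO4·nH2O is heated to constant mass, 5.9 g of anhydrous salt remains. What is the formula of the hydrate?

Mass of water lost = 10.7 − 5.9 = 4.8 g → 4.8 / 18.02 = 0.2664 mol H2O
Molar mass of CoSO4 = 155.00 g/mol → mol CoSO4 = 5.9 / 155.00 = 0.03806
n = 0.2664 / 0.03806 = 7.00 ≈ 7 → CoSO4·7H2O

CoSO4·7H2O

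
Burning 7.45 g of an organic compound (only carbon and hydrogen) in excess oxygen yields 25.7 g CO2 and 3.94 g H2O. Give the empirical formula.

C4H3

mol C = 25.7 / 44.01 = 0.5840; mass C = 0.5840 × 12.01 = 7.013 g
mol H = 2 × (3.94 / 18.02) = 0.4373; mass H = 0.4373 × 1.008 = 0.4408 g
Smallest is H at 0.4373 mol; normalising gives C 1.335, H 1.000
Multiply by 3: C 4.01, H 3.00 → C4H3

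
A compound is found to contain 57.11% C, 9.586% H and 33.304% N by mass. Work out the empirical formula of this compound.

C2H4N

Assume 100 g: 57.11 g C, 9.586 g H, 33.304 g N.
C: 57.11 g ÷ 12.01 g/mol = 4.755 mol
H: 9.586 g ÷ 1.008 g/mol = 9.51 mol
N: 33.304 g ÷ 14.01 g/mol = 2.377 mol
Ratios (÷ 2.377): C 2.000, H 4.001, N 1.000
Ratio ≈ 2:4:1, so the empirical formula is C2H4N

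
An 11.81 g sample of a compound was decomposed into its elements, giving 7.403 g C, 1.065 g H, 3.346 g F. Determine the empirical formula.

C7H12F2

Moles — C: 7.403 / 12.01 = 0.6164 mol; H: 1.065 / 1.008 = 1.057 mol; F: 3.346 / 19.00 = 0.1761 mol
Smallest is F at 0.1761 mol; normalising gives C 3.500, H 6.000, F 1.000
×2: C 7.00, H 12.00, F 2.00 → C7H12F2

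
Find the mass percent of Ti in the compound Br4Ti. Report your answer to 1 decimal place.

13.0%

Molar mass = 4(79.90) + 1(47.87) = 367.470 g/mol
Mass of Ti per mole = 1 × 47.87 = 47.870 g
% Ti = 47.870 / 367.470 × 100 = 13.0%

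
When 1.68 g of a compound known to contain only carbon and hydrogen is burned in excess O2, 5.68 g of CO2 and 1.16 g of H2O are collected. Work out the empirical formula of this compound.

mol C = 5.68 / 44.01 = 0.1291; mass C = 0.1291 × 12.01 = 1.550 g
mol H = 2 × (1.16 / 18.02) = 0.1287; mass H = 0.1287 × 1.008 = 0.1298 g
Smallest is H at 0.1287 mol; normalising gives C 1.002, H 1.000
Ratio ≈ 1:1, so the empirical formula is CH

CH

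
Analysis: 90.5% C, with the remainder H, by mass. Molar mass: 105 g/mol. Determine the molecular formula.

Assume 100 g: 90.5 g C, 9.5 g H.
n(C) = 90.5/12.01 = 7.535, n(H) = 9.5/1.008 = 9.425
Ratios (÷ 7.535): C 1.000, H 1.251
Multiply by 4: C 4.00, H 5.00 → C4H5
Empirical-formula mass = 53.08 g/mol
n = 105 / 53.08 = 1.98 ≈ 2
Molecular formula = (C4H5)×2 = C8H10

C8H10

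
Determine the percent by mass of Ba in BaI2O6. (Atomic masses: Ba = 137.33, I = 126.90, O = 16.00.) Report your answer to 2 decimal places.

Molar mass = 1(137.33) + 2(126.90) + 6(16.00) = 487.130 g/mol
Mass of Ba per mole = 1 × 137.33 = 137.330 g
% Ba = 137.330 / 487.130 × 100 = 28.19%

28.19%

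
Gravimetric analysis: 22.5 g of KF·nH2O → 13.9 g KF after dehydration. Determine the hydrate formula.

KF·2H2O

Mass of water lost = 22.5 − 13.9 = 8.6 g → 8.6 / 18.02 = 0.4772 mol H2O
Molar mass of KF = 58.10 g/mol → mol KF = 13.9 / 58.10 = 0.2392
n = 0.4772 / 0.2392 = 1.99 ≈ 2 → KF·2H2O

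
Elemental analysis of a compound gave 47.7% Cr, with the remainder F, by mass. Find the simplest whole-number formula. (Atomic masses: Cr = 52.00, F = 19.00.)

Assume 100 g: 47.7 g Cr, 52.3 g F.
Moles — Cr: 47.7 / 52.00 = 0.9173 mol; F: 52.3 / 19.00 = 2.753 mol
Ratios (÷ 0.9173): Cr 1.000, F 3.001
Ratio ≈ 1:3, so the empirical formula is CrF3

CrF3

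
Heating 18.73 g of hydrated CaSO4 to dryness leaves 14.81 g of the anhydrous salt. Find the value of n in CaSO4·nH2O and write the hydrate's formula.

CaSO4·2H2O

Mass of water lost = 18.73 − 14.81 = 3.92 g → 3.92 / 18.02 = 0.2175 mol H2O
Molar mass of CaSO4 = 136.15 g/mol → mol CaSO4 = 14.81 / 136.15 = 0.1088
n = 0.2175 / 0.1088 = 2.00 ≈ 2 → CaSO4·2H2O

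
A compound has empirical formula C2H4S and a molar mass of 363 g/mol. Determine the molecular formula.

Empirical-formula mass = 60.12 g/mol
n = 363 / 60.12 = 6.04 ≈ 6
Molecular formula = (C2H4S)6 = C12H24S6

C12H24S6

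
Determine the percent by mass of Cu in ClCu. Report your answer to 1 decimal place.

64.2%

Molar mass = 1(35.45) + 1(63.55) = 99.000 g/mol
Mass of Cu per mole = 1 × 63.55 = 63.550 g
% Cu = 63.550 / 99.000 × 100 = 64.2%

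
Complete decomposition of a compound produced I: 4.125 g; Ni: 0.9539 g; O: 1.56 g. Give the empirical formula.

I2NiO6

Moles — I: 4.125 / 126.90 = 0.03251 mol; Ni: 0.9539 / 58.69 = 0.01625 mol; O: 1.56 / 16.00 = 0.0975 mol
Divide by the smallest (0.01625 mol Ni): I 2.000, Ni 1.000, O 5.999
≈ 2:1:6 → I2NiO6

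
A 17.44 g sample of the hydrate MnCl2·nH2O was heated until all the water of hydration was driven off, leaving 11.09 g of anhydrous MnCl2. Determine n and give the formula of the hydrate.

MnCl2·4H2O

Mass of water lost = 17.44 − 11.09 = 6.35 g → 6.35 / 18.02 = 0.3524 mol H2O
Molar mass of MnCl2 = 125.84 g/mol → mol MnCl2 = 11.09 / 125.84 = 0.08813
n = 0.3524 / 0.08813 = 4.00 ≈ 4 → MnCl2·4H2O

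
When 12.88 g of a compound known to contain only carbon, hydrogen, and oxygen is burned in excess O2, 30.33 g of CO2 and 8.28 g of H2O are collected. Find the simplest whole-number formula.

C3H4O

mol C = 30.33 / 44.01 = 0.6892; mass C = 0.6892 × 12.01 = 8.277 g
mol H = 2 × (8.28 / 18.02) = 0.9190; mass H = 0.9190 × 1.008 = 0.9263 g
mass O = 12.88 − (9.203) = 3.677 g → mol O = 0.2298
Divide by the smallest (0.2298 mol O): C 2.999, H 3.999, O 1.000
→ C3H4O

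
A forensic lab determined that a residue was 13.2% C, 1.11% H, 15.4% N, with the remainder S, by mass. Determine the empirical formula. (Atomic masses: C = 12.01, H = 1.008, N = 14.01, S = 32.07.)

Assume 100 g: 13.2 g C, 1.11 g H, 15.4 g N, 70.29 g S.
C: 13.2 g ÷ 12.01 g/mol = 1.099 mol
H: 1.11 g ÷ 1.008 g/mol = 1.101 mol
N: 15.4 g ÷ 14.01 g/mol = 1.099 mol
S: 70.29 g ÷ 32.07 g/mol = 2.192 mol
Divide by the smallest (1.099 mol C): C 1.000, H 1.002, N 1.000, S 1.994
Ratio ≈ 1:1:1:2, so the empirical formula is CHNS2

CHNS2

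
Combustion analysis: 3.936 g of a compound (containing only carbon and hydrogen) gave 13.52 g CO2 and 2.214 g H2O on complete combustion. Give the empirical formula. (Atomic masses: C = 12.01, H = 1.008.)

mol C = 13.52 / 44.01 = 0.3072; mass C = 0.3072 × 12.01 = 3.690 g
mol H = 2 × (2.214 / 18.02) = 0.2457; mass H = 0.2457 × 1.008 = 0.2477 g
Divide by the smallest (0.2457 mol H): C 1.250, H 1.000
Multiply by 4: C 5.00, H 4.00 → C5H4

C5H4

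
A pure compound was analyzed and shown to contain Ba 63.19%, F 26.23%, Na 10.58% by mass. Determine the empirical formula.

Assume 100 g: 63.19 g Ba, 26.23 g F, 10.58 g Na.
Ba: 63.19 g ÷ 137.33 g/mol = 0.4601 mol
F: 26.23 g ÷ 19.00 g/mol = 1.381 mol
Na: 10.58 g ÷ 22.99 g/mol = 0.4602 mol
Divide by the smallest (0.4601 mol Ba): Ba 1.000, F 3.000, Na 1.000
Ratio ≈ 1:3:1, so the empirical formula is BaF3Na

BaF3Na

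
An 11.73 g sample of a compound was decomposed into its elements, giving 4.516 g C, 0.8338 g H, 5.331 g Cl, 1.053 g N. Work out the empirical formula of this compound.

C5H11Cl2N

Moles — C: 4.516 / 12.01 = 0.376 mol; H: 0.8338 / 1.008 = 0.8272 mol; Cl: 5.331 / 35.45 = 0.1504 mol; N: 1.053 / 14.01 = 0.07516 mol
Divide by the smallest (0.07516 mol N): C 5.003, H 11.006, Cl 2.001, N 1.000
Ratio ≈ 5:11:2:1, so the empirical formula is C5H11Cl2N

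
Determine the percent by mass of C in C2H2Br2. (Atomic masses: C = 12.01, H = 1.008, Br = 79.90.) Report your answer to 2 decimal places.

Molar mass = 2(12.01) + 2(1.008) + 2(79.90) = 185.836 g/mol
Mass of C per mole = 2 × 12.01 = 24.020 g
% C = 24.020 / 185.836 × 100 = 12.93%

12.93%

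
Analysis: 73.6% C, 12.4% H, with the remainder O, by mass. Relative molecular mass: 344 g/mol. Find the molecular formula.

C21H42O3

Assume 100 g: 73.6 g C, 12.4 g H, 14 g O.
Moles — C: 73.6 / 12.01 = 6.128 mol; H: 12.4 / 1.008 = 12.3 mol; O: 14 / 16.00 = 0.875 mol
Ratios (÷ 0.875): C 7.004, H 14.059, O 1.000
≈ 7:14:1 → C7H14O
Empirical-formula mass = 114.18 g/mol
n = 344 / 114.18 = 3.01 ≈ 3
Molecular formula = (C7H14O)×3 = C21H42O3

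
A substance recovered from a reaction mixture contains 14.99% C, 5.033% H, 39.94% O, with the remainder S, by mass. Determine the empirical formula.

Assume 100 g: 14.99 g C, 5.033 g H, 39.94 g O, 40.037 g S.
C: 14.99 g ÷ 12.01 g/mol = 1.248 mol
H: 5.033 g ÷ 1.008 g/mol = 4.993 mol
O: 39.94 g ÷ 16.00 g/mol = 2.496 mol
S: 40.037 g ÷ 32.07 g/mol = 1.248 mol
Smallest is C at 1.248 mol; normalising gives C 1.000, H 4.000, O 2.000, S 1.000
≈ 1:4:2:1 → CH4O2S

CH4O2S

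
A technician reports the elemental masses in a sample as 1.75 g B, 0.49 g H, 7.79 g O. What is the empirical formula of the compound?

BH3O3

B: 1.75 g ÷ 10.81 g/mol = 0.1619 mol
H: 0.49 g ÷ 1.008 g/mol = 0.4861 mol
O: 7.79 g ÷ 16.00 g/mol = 0.4869 mol
Smallest is B at 0.1619 mol; normalising gives B 1.000, H 3.003, O 3.007
Ratio ≈ 1:3:3, so the empirical formula is BH3O3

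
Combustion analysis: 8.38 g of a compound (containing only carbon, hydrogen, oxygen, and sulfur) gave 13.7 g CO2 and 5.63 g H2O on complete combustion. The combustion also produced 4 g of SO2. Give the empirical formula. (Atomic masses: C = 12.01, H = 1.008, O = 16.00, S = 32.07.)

mol C = 13.7 / 44.01 = 0.3113; mass C = 0.3113 × 12.01 = 3.739 g
mol H = 2 × (5.63 / 18.02) = 0.6249; mass H = 0.6249 × 1.008 = 0.6299 g
mol S = 4 / 64.07 = 0.06243; mass S = 2.002 g
mass O = 8.38 − (6.371) = 2.009 g → mol O = 0.1256
Smallest is S at 0.06243 mol; normalising gives C 4.986, H 10.009, O 2.012, S 1.000
Ratio ≈ 5:10:2:1, so the empirical formula is C5H10O2S

C5H10O2S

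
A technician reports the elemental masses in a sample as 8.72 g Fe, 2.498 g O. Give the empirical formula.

FeO

n(Fe) = 8.72/55.85 = 0.1561, n(O) = 2.498/16.00 = 0.1561
Divide by the smallest (0.1561 mol O): Fe 1.000, O 1.000
≈ 1:1 → FeO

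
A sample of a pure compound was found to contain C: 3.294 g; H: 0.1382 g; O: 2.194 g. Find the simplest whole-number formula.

C2HO

C: 3.294 g ÷ 12.01 g/mol = 0.2743 mol
H: 0.1382 g ÷ 1.008 g/mol = 0.1371 mol
O: 2.194 g ÷ 16.00 g/mol = 0.1371 mol
Divide by the smallest (0.1371 mol H): C 2.000, H 1.000, O 1.000
→ C2HO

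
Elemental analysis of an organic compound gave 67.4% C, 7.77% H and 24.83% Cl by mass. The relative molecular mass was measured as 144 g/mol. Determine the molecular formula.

C8H11Cl

Assume 100 g: 67.4 g C, 7.77 g H, 24.83 g Cl.
C: 67.4 g ÷ 12.01 g/mol = 5.612 mol
H: 7.77 g ÷ 1.008 g/mol = 7.708 mol
Cl: 24.83 g ÷ 35.45 g/mol = 0.7004 mol
Divide by the smallest (0.7004 mol Cl): C 8.012, H 11.005, Cl 1.000
Ratio ≈ 8:11:1, so the empirical formula is C8H11Cl
Empirical-formula mass = 142.62 g/mol
n = 144 / 142.62 = 1.01 ≈ 1
Molecular formula = empirical formula = C8H11Cl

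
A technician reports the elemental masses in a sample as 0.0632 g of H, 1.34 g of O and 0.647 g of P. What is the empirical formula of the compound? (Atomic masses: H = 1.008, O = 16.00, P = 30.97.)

H3O4P

Moles — H: 0.0632 / 1.008 = 0.0627 mol; O: 1.34 / 16.00 = 0.08375 mol; P: 0.647 / 30.97 = 0.02089 mol
Smallest is P at 0.02089 mol; normalising gives H 3.001, O 4.009, P 1.000
≈ 3:4:1 → H3O4P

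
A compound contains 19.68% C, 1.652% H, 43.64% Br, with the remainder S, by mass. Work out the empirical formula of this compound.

Assume 100 g: 19.68 g C, 1.652 g H, 43.64 g Br, 35.028 g S.
n(C) = 19.68/12.01 = 1.639, n(H) = 1.652/1.008 = 1.639, n(Br) = 43.64/79.90 = 0.5462, n(S) = 35.028/32.07 = 1.092
Divide by the smallest (0.5462 mol Br): C 3.000, H 3.001, Br 1.000, S 2.000
Ratio ≈ 3:3:1:2, so the empirical formula is C3H3BrS2

C3H3BrS2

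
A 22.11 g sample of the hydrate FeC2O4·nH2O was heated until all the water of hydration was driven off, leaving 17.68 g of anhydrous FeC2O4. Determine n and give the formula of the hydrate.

FeC2O4·2H2O

Mass of water lost = 22.11 − 17.68 = 4.43 g → 4.43 / 18.02 = 0.2458 mol H2O
Molar mass of FeC2O4 = 143.87 g/mol → mol FeC2O4 = 17.68 / 143.87 = 0.1229
n = 0.2458 / 0.1229 = 2.00 ≈ 2 → FeC2O4·2H2O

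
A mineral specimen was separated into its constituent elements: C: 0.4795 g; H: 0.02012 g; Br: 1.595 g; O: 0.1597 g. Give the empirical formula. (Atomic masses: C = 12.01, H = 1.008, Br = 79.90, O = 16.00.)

C4H2Br2O

C: 0.4795 g ÷ 12.01 g/mol = 0.03993 mol
H: 0.02012 g ÷ 1.008 g/mol = 0.01996 mol
Br: 1.595 g ÷ 79.90 g/mol = 0.01996 mol
O: 0.1597 g ÷ 16.00 g/mol = 0.009981 mol
Divide by the smallest (0.009981 mol O): C 4.000, H 2.000, Br 2.000, O 1.000
→ C4H2Br2O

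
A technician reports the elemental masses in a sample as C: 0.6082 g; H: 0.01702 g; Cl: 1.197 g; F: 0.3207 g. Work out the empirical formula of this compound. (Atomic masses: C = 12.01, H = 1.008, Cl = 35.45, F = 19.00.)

Moles — C: 0.6082 / 12.01 = 0.05064 mol; H: 0.01702 / 1.008 = 0.01688 mol; Cl: 1.197 / 35.45 = 0.03377 mol; F: 0.3207 / 19.00 = 0.01688 mol
Divide by the smallest (0.01688 mol F): C 3.000, H 1.000, Cl 2.000, F 1.000
→ C3HCl2F

C3HCl2F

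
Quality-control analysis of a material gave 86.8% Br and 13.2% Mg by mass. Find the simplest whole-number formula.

Br2Mg

Assume 100 g: 86.8 g Br, 13.2 g Mg.
Moles — Br: 86.8 / 79.90 = 1.086 mol; Mg: 13.2 / 24.31 = 0.543 mol
Smallest is Mg at 0.543 mol; normalising gives Br 2.001, Mg 1.000
≈ 2:1 → Br2Mg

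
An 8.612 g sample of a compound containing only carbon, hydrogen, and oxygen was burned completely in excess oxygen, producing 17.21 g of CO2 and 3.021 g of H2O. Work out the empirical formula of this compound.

mol C = 17.21 / 44.01 = 0.3910; mass C = 0.3910 × 12.01 = 4.696 g
mol H = 2 × (3.021 / 18.02) = 0.3353; mass H = 0.3353 × 1.008 = 0.3380 g
mass O = 8.612 − (5.034) = 3.578 g → mol O = 0.2236
Smallest is O at 0.2236 mol; normalising gives C 1.749, H 1.500, O 1.000
Multiply by 4: C 7.00, H 6.00, O 4.00 → C7H6O4

C7H6O4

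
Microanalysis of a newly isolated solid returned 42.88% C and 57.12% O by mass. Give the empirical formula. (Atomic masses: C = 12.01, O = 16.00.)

Assume 100 g: 42.88 g C, 57.12 g O.
n(C) = 42.88/12.01 = 3.57, n(O) = 57.12/16.00 = 3.57
Divide by the smallest (3.57 mol O): C 1.000, O 1.000
→ CO

CO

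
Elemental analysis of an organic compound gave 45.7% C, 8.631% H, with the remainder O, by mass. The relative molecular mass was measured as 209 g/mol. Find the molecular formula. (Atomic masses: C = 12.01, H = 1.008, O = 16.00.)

Assume 100 g: 45.7 g C, 8.631 g H, 45.669 g O.
n(C) = 45.7/12.01 = 3.805, n(H) = 8.631/1.008 = 8.562, n(O) = 45.669/16.00 = 2.854
Divide by the smallest (2.854 mol O): C 1.333, H 3.000, O 1.000
Multiply by 3: C 4.00, H 9.00, O 3.00 → C4H9O3
Empirical-formula mass = 105.11 g/mol
n = 209 / 105.11 = 1.99 ≈ 2
Molecular formula = (C4H9O3)×2 = C8H18O6

C8H18O6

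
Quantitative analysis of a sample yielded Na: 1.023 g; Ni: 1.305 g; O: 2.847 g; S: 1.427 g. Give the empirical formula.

Moles — Na: 1.023 / 22.99 = 0.0445 mol; Ni: 1.305 / 58.69 = 0.02224 mol; O: 2.847 / 16.00 = 0.1779 mol; S: 1.427 / 32.07 = 0.0445 mol
Smallest is Ni at 0.02224 mol; normalising gives Na 2.001, Ni 1.000, O 8.002, S 2.001
→ Na2NiO8S2

Na2NiO8S2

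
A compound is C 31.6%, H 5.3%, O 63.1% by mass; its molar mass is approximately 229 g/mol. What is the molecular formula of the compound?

Assume 100 g: 31.6 g C, 5.3 g H, 63.1 g O.
n(C) = 31.6/12.01 = 2.631, n(H) = 5.3/1.008 = 5.258, n(O) = 63.1/16.00 = 3.944
Smallest is C at 2.631 mol; normalising gives C 1.000, H 1.998, O 1.499
×2: C 2.00, H 4.00, O 3.00 → C2H4O3
Empirical-formula mass = 76.05 g/mol
n = 229 / 76.05 = 3.01 ≈ 3
Molecular formula = (C2H4O3)×3 = C6H12O9

C6H12O9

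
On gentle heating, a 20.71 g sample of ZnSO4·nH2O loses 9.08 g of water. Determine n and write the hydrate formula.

Mass of anhydrous ZnSO4 = 20.71 − 9.08 = 11.63 g
mol H2O = 9.08 / 18.02 = 0.5039
Molar mass of ZnSO4 = 161.45 g/mol → mol ZnSO4 = 11.63 / 161.45 = 0.07203
n = 0.5039 / 0.07203 = 7.00 ≈ 7 → ZnSO4·7H2O

ZnSO4·7H2O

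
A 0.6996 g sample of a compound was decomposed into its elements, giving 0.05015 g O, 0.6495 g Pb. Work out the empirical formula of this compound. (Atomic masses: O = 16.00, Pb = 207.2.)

OPb

Moles — O: 0.05015 / 16.00 = 0.003134 mol; Pb: 0.6495 / 207.2 = 0.003135 mol
Divide by the smallest (0.003134 mol O): O 1.000, Pb 1.000
Ratio ≈ 1:1, so the empirical formula is OPb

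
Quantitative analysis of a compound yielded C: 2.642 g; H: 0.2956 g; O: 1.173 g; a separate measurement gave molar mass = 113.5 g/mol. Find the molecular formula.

C6H8O2

n(C) = 2.642/12.01 = 0.22, n(H) = 0.2956/1.008 = 0.2933, n(O) = 1.173/16.00 = 0.07331
Smallest is O at 0.07331 mol; normalising gives C 3.001, H 4.000, O 1.000
Ratio ≈ 3:4:1, so the empirical formula is C3H4O
Empirical-formula mass = 56.06 g/mol
n = 113.5 / 56.06 = 2.02 ≈ 2
Molecular formula = (C3H4O)×2 = C6H8O2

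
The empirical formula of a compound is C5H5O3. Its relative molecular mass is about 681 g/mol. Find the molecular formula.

Empirical-formula mass = 113.09 g/mol
n = 681 / 113.09 = 6.02 ≈ 6
Molecular formula = (C5H5O3)6 = C30H30O18

C30H30O18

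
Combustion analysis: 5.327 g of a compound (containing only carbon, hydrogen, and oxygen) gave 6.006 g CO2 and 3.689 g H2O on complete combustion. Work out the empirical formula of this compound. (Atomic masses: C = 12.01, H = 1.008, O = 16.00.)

C2H6O3

mol C = 6.006 / 44.01 = 0.1365; mass C = 0.1365 × 12.01 = 1.639 g
mol H = 2 × (3.689 / 18.02) = 0.4094; mass H = 0.4094 × 1.008 = 0.4127 g
mass O = 5.327 − (2.052) = 3.275 g → mol O = 0.2047
Smallest is C at 0.1365 mol; normalising gives C 1.000, H 3.000, O 1.500
Scaling by 2: C 2.00, H 6.00, O 3.00 → C2H6O3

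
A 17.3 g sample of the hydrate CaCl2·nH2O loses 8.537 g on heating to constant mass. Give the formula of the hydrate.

Mass of anhydrous CaCl2 = 17.3 − 8.537 = 8.763 g
mol H2O = 8.537 / 18.02 = 0.4738
Molar mass of CaCl2 = 110.98 g/mol → mol CaCl2 = 8.763 / 110.98 = 0.07896
n = 0.4738 / 0.07896 = 6.00 ≈ 6 → CaCl2·6H2O

CaCl2·6H2O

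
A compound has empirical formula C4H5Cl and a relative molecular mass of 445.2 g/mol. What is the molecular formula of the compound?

C20H25Cl5

Empirical-formula mass = 88.53 g/mol
n = 445.2 / 88.53 = 5.03 ≈ 5
Molecular formula = (C4H5Cl)5 = C20H25Cl5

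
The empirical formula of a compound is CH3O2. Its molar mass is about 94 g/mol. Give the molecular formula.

C2H6O4

Empirical-formula mass = 47.03 g/mol
n = 94 / 47.03 = 2.00 ≈ 2
Molecular formula = (CH3O2)2 = C2H6O4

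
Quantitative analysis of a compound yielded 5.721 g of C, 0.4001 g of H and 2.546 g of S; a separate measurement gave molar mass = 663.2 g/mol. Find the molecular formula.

C36H30S6

C: 5.721 g ÷ 12.01 g/mol = 0.4764 mol
H: 0.4001 g ÷ 1.008 g/mol = 0.3969 mol
S: 2.546 g ÷ 32.07 g/mol = 0.07939 mol
Ratios (÷ 0.07939): C 6.000, H 5.000, S 1.000
→ C6H5S
Empirical-formula mass = 109.17 g/mol
n = 663.2 / 109.17 = 6.07 ≈ 6
Molecular formula = (C6H5S)×6 = C36H30S6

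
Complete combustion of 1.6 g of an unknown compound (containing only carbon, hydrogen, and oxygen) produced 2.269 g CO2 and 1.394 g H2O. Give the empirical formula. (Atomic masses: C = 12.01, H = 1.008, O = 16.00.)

CH3O

mol C = 2.269 / 44.01 = 0.05156; mass C = 0.05156 × 12.01 = 0.6192 g
mol H = 2 × (1.394 / 18.02) = 0.1547; mass H = 0.1547 × 1.008 = 0.1560 g
mass O = 1.6 − (0.7751) = 0.8249 g → mol O = 0.05155
Smallest is O at 0.05155 mol; normalising gives C 1.000, H 3.001, O 1.000
Ratio ≈ 1:3:1, so the empirical formula is CH3O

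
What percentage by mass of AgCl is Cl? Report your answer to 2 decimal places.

Molar mass = 1(107.87) + 1(35.45) = 143.320 g/mol
Mass of Cl per mole = 1 × 35.45 = 35.450 g
% Cl = 35.450 / 143.320 × 100 = 24.73%

24.73%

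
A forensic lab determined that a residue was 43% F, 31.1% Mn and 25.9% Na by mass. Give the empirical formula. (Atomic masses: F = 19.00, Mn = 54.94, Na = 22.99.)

Assume 100 g: 43 g F, 31.1 g Mn, 25.9 g Na.
Moles — F: 43 / 19.00 = 2.263 mol; Mn: 31.1 / 54.94 = 0.5661 mol; Na: 25.9 / 22.99 = 1.127 mol
Smallest is Mn at 0.5661 mol; normalising gives F 3.998, Mn 1.000, Na 1.990
Ratio ≈ 4:1:2, so the empirical formula is F4MnNa2

F4MnNa2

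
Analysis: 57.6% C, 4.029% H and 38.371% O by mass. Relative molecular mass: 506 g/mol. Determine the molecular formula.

C24H20O12

Assume 100 g: 57.6 g C, 4.029 g H, 38.371 g O.
Moles — C: 57.6 / 12.01 = 4.796 mol; H: 4.029 / 1.008 = 3.997 mol; O: 38.371 / 16.00 = 2.398 mol
Ratios (÷ 2.398): C 2.000, H 1.667, O 1.000
Multiply by 3: C 6.00, H 5.00, O 3.00 → C6H5O3
Empirical-formula mass = 125.10 g/mol
n = 506 / 125.10 = 4.04 ≈ 4
Molecular formula = (C6H5O3)×4 = C24H20O12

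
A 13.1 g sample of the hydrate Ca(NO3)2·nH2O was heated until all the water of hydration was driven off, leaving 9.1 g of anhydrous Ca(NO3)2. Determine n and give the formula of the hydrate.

Mass of water lost = 13.1 − 9.1 = 4 g → 4 / 18.02 = 0.222 mol H2O
Molar mass of Ca(NO3)2 = 164.10 g/mol → mol Ca(NO3)2 = 9.1 / 164.10 = 0.05545
n = 0.222 / 0.05545 = 4.00 ≈ 4 → Ca(NO3)2·4H2O

Ca(NO3)2·4H2O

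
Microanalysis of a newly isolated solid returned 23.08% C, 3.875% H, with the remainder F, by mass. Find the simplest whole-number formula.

Assume 100 g: 23.08 g C, 3.875 g H, 73.045 g F.
n(C) = 23.08/12.01 = 1.922, n(H) = 3.875/1.008 = 3.844, n(F) = 73.045/19.00 = 3.844
Smallest is C at 1.922 mol; normalising gives C 1.000, H 2.000, F 2.001
Ratio ≈ 1:2:2, so the empirical formula is CH2F2

CH2F2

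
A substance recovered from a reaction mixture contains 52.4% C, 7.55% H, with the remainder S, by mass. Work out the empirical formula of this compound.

C7H12S2

Assume 100 g: 52.4 g C, 7.55 g H, 40.05 g S.
Moles — C: 52.4 / 12.01 = 4.363 mol; H: 7.55 / 1.008 = 7.49 mol; S: 40.05 / 32.07 = 1.249 mol
Ratios (÷ 1.249): C 3.494, H 5.998, S 1.000
×2: C 6.99, H 12.00, S 2.00 → C7H12S2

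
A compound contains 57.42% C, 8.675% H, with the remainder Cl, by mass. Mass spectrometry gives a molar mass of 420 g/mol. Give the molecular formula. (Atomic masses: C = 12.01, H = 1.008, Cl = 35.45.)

C20H36Cl4

Assume 100 g: 57.42 g C, 8.675 g H, 33.905 g Cl.
Moles — C: 57.42 / 12.01 = 4.781 mol; H: 8.675 / 1.008 = 8.606 mol; Cl: 33.905 / 35.45 = 0.9564 mol
Smallest is Cl at 0.9564 mol; normalising gives C 4.999, H 8.998, Cl 1.000
≈ 5:9:1 → C5H9Cl
Empirical-formula mass = 104.57 g/mol
n = 420 / 104.57 = 4.02 ≈ 4
Molecular formula = (C5H9Cl)×4 = C20H36Cl4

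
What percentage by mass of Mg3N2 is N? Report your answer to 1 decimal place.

27.8%

Molar mass = 3(24.31) + 2(14.01) = 100.950 g/mol
Mass of N per mole = 2 × 14.01 = 28.020 g
% N = 28.020 / 100.950 × 100 = 27.8%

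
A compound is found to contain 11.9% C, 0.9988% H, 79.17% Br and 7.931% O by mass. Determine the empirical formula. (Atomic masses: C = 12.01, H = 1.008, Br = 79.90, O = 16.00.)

C2H2Br2O

Assume 100 g: 11.9 g C, 0.9988 g H, 79.17 g Br, 7.931 g O.
C: 11.9 g ÷ 12.01 g/mol = 0.9908 mol
H: 0.9988 g ÷ 1.008 g/mol = 0.9909 mol
Br: 79.17 g ÷ 79.90 g/mol = 0.9909 mol
O: 7.931 g ÷ 16.00 g/mol = 0.4957 mol
Ratios (÷ 0.4957): C 1.999, H 1.999, Br 1.999, O 1.000
Ratio ≈ 2:2:2:1, so the empirical formula is C2H2Br2O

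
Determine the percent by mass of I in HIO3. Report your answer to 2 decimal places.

Molar mass = 1(1.008) + 1(126.90) + 3(16.00) = 175.908 g/mol
Mass of I per mole = 1 × 126.90 = 126.900 g
% I = 126.900 / 175.908 × 100 = 72.14%

72.14%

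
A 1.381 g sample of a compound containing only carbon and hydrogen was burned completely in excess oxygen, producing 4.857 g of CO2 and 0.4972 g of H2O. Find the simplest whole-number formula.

mol C = 4.857 / 44.01 = 0.1104; mass C = 0.1104 × 12.01 = 1.325 g
mol H = 2 × (0.4972 / 18.02) = 0.05518; mass H = 0.05518 × 1.008 = 0.05562 g
Smallest is H at 0.05518 mol; normalising gives C 2.000, H 1.000
Ratio ≈ 2:1, so the empirical formula is C2H

C2H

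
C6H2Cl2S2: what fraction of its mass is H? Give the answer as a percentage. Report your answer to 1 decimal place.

Molar mass = 6(12.01) + 2(1.008) + 2(35.45) + 2(32.07) = 209.116 g/mol
Mass of H per mole = 2 × 1.008 = 2.016 g
% H = 2.016 / 209.116 × 100 = 1.0%

1.0%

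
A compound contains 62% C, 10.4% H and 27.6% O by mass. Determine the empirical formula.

Assume 100 g: 62 g C, 10.4 g H, 27.6 g O.
n(C) = 62/12.01 = 5.162, n(H) = 10.4/1.008 = 10.32, n(O) = 27.6/16.00 = 1.725
Smallest is O at 1.725 mol; normalising gives C 2.993, H 5.981, O 1.000
≈ 3:6:1 → C3H6O

C3H6O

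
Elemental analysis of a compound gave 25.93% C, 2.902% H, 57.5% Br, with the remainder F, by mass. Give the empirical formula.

Assume 100 g: 25.93 g C, 2.902 g H, 57.5 g Br, 13.668 g F.
n(C) = 25.93/12.01 = 2.159, n(H) = 2.902/1.008 = 2.879, n(Br) = 57.5/79.90 = 0.7196, n(F) = 13.668/19.00 = 0.7194
Smallest is F at 0.7194 mol; normalising gives C 3.001, H 4.002, Br 1.000, F 1.000
→ C3H4BrF

C3H4BrF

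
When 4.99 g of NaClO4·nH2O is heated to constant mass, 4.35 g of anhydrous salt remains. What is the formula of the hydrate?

Mass of water lost = 4.99 − 4.35 = 0.64 g → 0.64 / 18.02 = 0.03552 mol H2O
Molar mass of NaClO4 = 122.44 g/mol → mol NaClO4 = 4.35 / 122.44 = 0.03553
n = 0.03552 / 0.03553 = 1.00 ≈ 1 → NaClO4·H2O

NaClO4·H2O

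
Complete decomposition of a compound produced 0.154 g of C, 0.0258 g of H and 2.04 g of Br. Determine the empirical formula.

CH2Br2

n(C) = 0.154/12.01 = 0.01282, n(H) = 0.0258/1.008 = 0.0256, n(Br) = 2.04/79.90 = 0.02553
Ratios (÷ 0.01282): C 1.000, H 1.996, Br 1.991
→ CH2Br2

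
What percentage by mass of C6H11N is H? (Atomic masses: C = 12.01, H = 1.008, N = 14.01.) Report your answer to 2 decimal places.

11.41%

Molar mass = 6(12.01) + 11(1.008) + 1(14.01) = 97.158 g/mol
Mass of H per mole = 11 × 1.008 = 11.088 g
% H = 11.088 / 97.158 × 100 = 11.41%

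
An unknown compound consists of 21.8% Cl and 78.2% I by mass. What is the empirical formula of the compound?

Assume 100 g: 21.8 g Cl, 78.2 g I.
n(Cl) = 21.8/35.45 = 0.615, n(I) = 78.2/126.90 = 0.6162
Smallest is Cl at 0.615 mol; normalising gives Cl 1.000, I 1.002
≈ 1:1 → ClI

ClI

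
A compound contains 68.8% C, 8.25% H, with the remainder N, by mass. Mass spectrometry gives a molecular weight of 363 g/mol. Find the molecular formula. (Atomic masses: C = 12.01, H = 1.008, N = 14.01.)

Assume 100 g: 68.8 g C, 8.25 g H, 22.95 g N.
Moles — C: 68.8 / 12.01 = 5.729 mol; H: 8.25 / 1.008 = 8.185 mol; N: 22.95 / 14.01 = 1.638 mol
Smallest is N at 1.638 mol; normalising gives C 3.497, H 4.996, N 1.000
Scaling by 2: C 6.99, H 9.99, N 2.00 → C7H10N2
Empirical-formula mass = 122.17 g/mol
n = 363 / 122.17 = 2.97 ≈ 3
Molecular formula = (C7H10N2)×3 = C21H30N6

C21H30N6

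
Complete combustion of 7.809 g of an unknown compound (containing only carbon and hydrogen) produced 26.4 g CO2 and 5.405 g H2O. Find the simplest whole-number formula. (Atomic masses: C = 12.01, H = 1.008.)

CH

mol C = 26.4 / 44.01 = 0.5999; mass C = 0.5999 × 12.01 = 7.204 g
mol H = 2 × (5.405 / 18.02) = 0.5999; mass H = 0.5999 × 1.008 = 0.6047 g
Ratios (÷ 0.5999): C 1.000, H 1.000
≈ 1:1 → CH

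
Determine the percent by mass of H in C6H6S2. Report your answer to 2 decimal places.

4.25%

Molar mass = 6(12.01) + 6(1.008) + 2(32.07) = 142.248 g/mol
Mass of H per mole = 6 × 1.008 = 6.048 g
% H = 6.048 / 142.248 × 100 = 4.25%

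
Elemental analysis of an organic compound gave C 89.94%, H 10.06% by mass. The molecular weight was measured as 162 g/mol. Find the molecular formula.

C12H16

Assume 100 g: 89.94 g C, 10.06 g H.
C: 89.94 g ÷ 12.01 g/mol = 7.489 mol
H: 10.06 g ÷ 1.008 g/mol = 9.98 mol
Smallest is C at 7.489 mol; normalising gives C 1.000, H 1.333
Scaling by 3: C 3.00, H 4.00 → C3H4
Empirical-formula mass = 40.06 g/mol
n = 162 / 40.06 = 4.04 ≈ 4
Molecular formula = (C3H4)×4 = C12H16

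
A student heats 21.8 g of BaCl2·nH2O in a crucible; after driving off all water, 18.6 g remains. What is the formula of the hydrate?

Mass of water lost = 21.8 − 18.6 = 3.2 g → 3.2 / 18.02 = 0.1776 mol H2O
Molar mass of BaCl2 = 208.23 g/mol → mol BaCl2 = 18.6 / 208.23 = 0.08932
n = 0.1776 / 0.08932 = 1.99 ≈ 2 → BaCl2·2H2O

BaCl2·2H2O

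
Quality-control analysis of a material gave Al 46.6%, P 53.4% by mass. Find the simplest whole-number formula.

AlP

Assume 100 g: 46.6 g Al, 53.4 g P.
Al: 46.6 g ÷ 26.98 g/mol = 1.727 mol
P: 53.4 g ÷ 30.97 g/mol = 1.724 mol
Ratios (÷ 1.724): Al 1.002, P 1.000
≈ 1:1 → AlP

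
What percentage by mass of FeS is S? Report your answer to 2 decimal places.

36.48%

Molar mass = 1(55.85) + 1(32.07) = 87.920 g/mol
Mass of S per mole = 1 × 32.07 = 32.070 g
% S = 32.070 / 87.920 × 100 = 36.48%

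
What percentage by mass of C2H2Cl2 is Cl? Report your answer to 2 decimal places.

Molar mass = 2(12.01) + 2(1.008) + 2(35.45) = 96.936 g/mol
Mass of Cl per mole = 2 × 35.45 = 70.900 g
% Cl = 70.900 / 96.936 × 100 = 73.14%

73.14%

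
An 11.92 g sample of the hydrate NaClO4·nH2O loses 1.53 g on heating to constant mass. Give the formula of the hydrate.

Mass of anhydrous NaClO4 = 11.92 − 1.53 = 10.39 g
mol H2O = 1.53 / 18.02 = 0.08491
Molar mass of NaClO4 = 122.44 g/mol → mol NaClO4 = 10.39 / 122.44 = 0.08486
n = 0.08491 / 0.08486 = 1.00 ≈ 1 → NaClO4·H2O

NaClO4·H2O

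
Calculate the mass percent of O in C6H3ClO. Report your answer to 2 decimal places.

Molar mass = 6(12.01) + 3(1.008) + 1(35.45) + 1(16.00) = 126.534 g/mol
Mass of O per mole = 1 × 16.00 = 16.000 g
% O = 16.000 / 126.534 × 100 = 12.64%

12.64%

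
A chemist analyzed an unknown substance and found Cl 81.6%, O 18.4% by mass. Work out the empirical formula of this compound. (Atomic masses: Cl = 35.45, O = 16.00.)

Cl2O

Assume 100 g: 81.6 g Cl, 18.4 g O.
Moles — Cl: 81.6 / 35.45 = 2.302 mol; O: 18.4 / 16.00 = 1.15 mol
Ratios (÷ 1.15): Cl 2.002, O 1.000
→ Cl2O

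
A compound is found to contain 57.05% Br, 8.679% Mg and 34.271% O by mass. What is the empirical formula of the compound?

Assume 100 g: 57.05 g Br, 8.679 g Mg, 34.271 g O.
Br: 57.05 g ÷ 79.90 g/mol = 0.714 mol
Mg: 8.679 g ÷ 24.31 g/mol = 0.357 mol
O: 34.271 g ÷ 16.00 g/mol = 2.142 mol
Ratios (÷ 0.357): Br 2.000, Mg 1.000, O 6.000
≈ 2:1:6 → Br2MgO6

Br2MgO6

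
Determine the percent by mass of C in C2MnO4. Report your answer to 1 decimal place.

Molar mass = 2(12.01) + 1(54.94) + 4(16.00) = 142.960 g/mol
Mass of C per mole = 2 × 12.01 = 24.020 g
% C = 24.020 / 142.960 × 100 = 16.8%

16.8%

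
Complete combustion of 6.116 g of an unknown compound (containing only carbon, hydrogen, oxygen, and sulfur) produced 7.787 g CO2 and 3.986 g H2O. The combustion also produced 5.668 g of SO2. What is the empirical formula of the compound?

C4H10OS2

mol C = 7.787 / 44.01 = 0.1769; mass C = 0.1769 × 12.01 = 2.125 g
mol H = 2 × (3.986 / 18.02) = 0.4424; mass H = 0.4424 × 1.008 = 0.4459 g
mol S = 5.668 / 64.07 = 0.08847; mass S = 2.837 g
mass O = 6.116 − (5.408) = 0.7080 g → mol O = 0.04425
Smallest is O at 0.04425 mol; normalising gives C 3.999, H 9.998, O 1.000, S 1.999
→ C4H10OS2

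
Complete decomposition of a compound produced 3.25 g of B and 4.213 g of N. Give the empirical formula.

B: 3.25 g ÷ 10.81 g/mol = 0.3006 mol
N: 4.213 g ÷ 14.01 g/mol = 0.3007 mol
Ratios (÷ 0.3006): B 1.000, N 1.000
→ BN

BN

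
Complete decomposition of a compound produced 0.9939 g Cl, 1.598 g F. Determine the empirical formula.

ClF3

n(Cl) = 0.9939/35.45 = 0.02804, n(F) = 1.598/19.00 = 0.08411
Ratios (÷ 0.02804): Cl 1.000, F 3.000
Ratio ≈ 1:3, so the empirical formula is ClF3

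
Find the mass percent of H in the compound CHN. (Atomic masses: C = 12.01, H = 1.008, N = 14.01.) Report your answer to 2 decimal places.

3.73%

Molar mass = 1(12.01) + 1(1.008) + 1(14.01) = 27.028 g/mol
Mass of H per mole = 1 × 1.008 = 1.008 g
% H = 1.008 / 27.028 × 100 = 3.73%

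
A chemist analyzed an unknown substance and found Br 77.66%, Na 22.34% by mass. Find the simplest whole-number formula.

BrNa

Assume 100 g: 77.66 g Br, 22.34 g Na.
Moles — Br: 77.66 / 79.90 = 0.972 mol; Na: 22.34 / 22.99 = 0.9717 mol
Ratios (÷ 0.9717): Br 1.000, Na 1.000
→ BrNa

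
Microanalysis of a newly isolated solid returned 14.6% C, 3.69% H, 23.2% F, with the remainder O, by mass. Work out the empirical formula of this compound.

Assume 100 g: 14.6 g C, 3.69 g H, 23.2 g F, 58.51 g O.
n(C) = 14.6/12.01 = 1.216, n(H) = 3.69/1.008 = 3.661, n(F) = 23.2/19.00 = 1.221, n(O) = 58.51/16.00 = 3.657
Smallest is C at 1.216 mol; normalising gives C 1.000, H 3.011, F 1.004, O 3.008
Ratio ≈ 1:3:1:3, so the empirical formula is CH3FO3

CH3FO3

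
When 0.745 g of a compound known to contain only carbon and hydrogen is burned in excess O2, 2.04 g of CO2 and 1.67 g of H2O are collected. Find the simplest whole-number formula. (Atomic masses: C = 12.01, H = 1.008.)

mol C = 2.04 / 44.01 = 0.04635; mass C = 0.04635 × 12.01 = 0.5567 g
mol H = 2 × (1.67 / 18.02) = 0.1853; mass H = 0.1853 × 1.008 = 0.1868 g
Ratios (÷ 0.04635): C 1.000, H 3.999
→ CH4

CH4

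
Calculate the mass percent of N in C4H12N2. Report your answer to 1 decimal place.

Molar mass = 4(12.01) + 12(1.008) + 2(14.01) = 88.156 g/mol
Mass of N per mole = 2 × 14.01 = 28.020 g
% N = 28.020 / 88.156 × 100 = 31.8%

31.8%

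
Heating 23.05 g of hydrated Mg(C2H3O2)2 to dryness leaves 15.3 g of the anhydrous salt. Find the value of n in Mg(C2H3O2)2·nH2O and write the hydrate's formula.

Mass of water lost = 23.05 − 15.3 = 7.75 g → 7.75 / 18.02 = 0.4301 mol H2O
Molar mass of Mg(C2H3O2)2 = 142.40 g/mol → mol Mg(C2H3O2)2 = 15.3 / 142.40 = 0.1074
n = 0.4301 / 0.1074 = 4.00 ≈ 4 → Mg(C2H3O2)2·4H2O

Mg(C2H3O2)2·4H2O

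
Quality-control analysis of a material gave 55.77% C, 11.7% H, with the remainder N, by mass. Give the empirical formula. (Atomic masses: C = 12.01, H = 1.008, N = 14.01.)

Assume 100 g: 55.77 g C, 11.7 g H, 32.53 g N.
Moles — C: 55.77 / 12.01 = 4.644 mol; H: 11.7 / 1.008 = 11.61 mol; N: 32.53 / 14.01 = 2.322 mol
Smallest is N at 2.322 mol; normalising gives C 2.000, H 4.999, N 1.000
→ C2H5N

C2H5N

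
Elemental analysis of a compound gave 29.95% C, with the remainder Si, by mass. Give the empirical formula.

CSi

Assume 100 g: 29.95 g C, 70.05 g Si.
n(C) = 29.95/12.01 = 2.494, n(Si) = 70.05/28.09 = 2.494
Divide by the smallest (2.494 mol C): C 1.000, Si 1.000
→ CSi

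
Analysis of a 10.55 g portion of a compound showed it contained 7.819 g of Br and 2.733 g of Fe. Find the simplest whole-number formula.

Br2Fe

n(Br) = 7.819/79.90 = 0.09786, n(Fe) = 2.733/55.85 = 0.04893
Ratios (÷ 0.04893): Br 2.000, Fe 1.000
→ Br2Fe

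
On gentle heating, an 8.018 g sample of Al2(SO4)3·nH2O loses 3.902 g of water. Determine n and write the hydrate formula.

Al2(SO4)3·18H2O

Mass of anhydrous Al2(SO4)3 = 8.018 − 3.902 = 4.116 g
mol H2O = 3.902 / 18.02 = 0.2165
Molar mass of Al2(SO4)3 = 342.17 g/mol → mol Al2(SO4)3 = 4.116 / 342.17 = 0.01203
n = 0.2165 / 0.01203 = 18.00 ≈ 18 → Al2(SO4)3·18H2O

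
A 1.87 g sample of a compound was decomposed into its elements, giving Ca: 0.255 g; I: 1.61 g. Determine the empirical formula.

CaI2

Moles — Ca: 0.255 / 40.08 = 0.006362 mol; I: 1.61 / 126.90 = 0.01269 mol
Smallest is Ca at 0.006362 mol; normalising gives Ca 1.000, I 1.994
→ CaI2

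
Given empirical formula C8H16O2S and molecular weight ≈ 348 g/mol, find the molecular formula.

Empirical-formula mass = 176.28 g/mol
n = 348 / 176.28 = 1.97 ≈ 2
Molecular formula = (C8H16O2S)2 = C16H32O4S2

C16H32O4S2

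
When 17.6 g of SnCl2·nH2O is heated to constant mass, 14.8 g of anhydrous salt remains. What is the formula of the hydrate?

SnCl2·2H2O

Mass of water lost = 17.6 − 14.8 = 2.8 g → 2.8 / 18.02 = 0.1554 mol H2O
Molar mass of SnCl2 = 189.61 g/mol → mol SnCl2 = 14.8 / 189.61 = 0.07805
n = 0.1554 / 0.07805 = 1.99 ≈ 2 → SnCl2·2H2O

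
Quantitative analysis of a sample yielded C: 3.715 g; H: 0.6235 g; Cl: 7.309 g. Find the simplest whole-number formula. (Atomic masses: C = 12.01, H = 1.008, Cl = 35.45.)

C3H6Cl2

n(C) = 3.715/12.01 = 0.3093, n(H) = 0.6235/1.008 = 0.6186, n(Cl) = 7.309/35.45 = 0.2062
Smallest is Cl at 0.2062 mol; normalising gives C 1.500, H 3.000, Cl 1.000
Scaling by 2: C 3.00, H 6.00, Cl 2.00 → C3H6Cl2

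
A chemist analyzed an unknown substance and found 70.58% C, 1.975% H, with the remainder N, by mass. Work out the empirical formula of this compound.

C3HN

Assume 100 g: 70.58 g C, 1.975 g H, 27.445 g N.
Moles — C: 70.58 / 12.01 = 5.877 mol; H: 1.975 / 1.008 = 1.959 mol; N: 27.445 / 14.01 = 1.959 mol
Smallest is N at 1.959 mol; normalising gives C 3.000, H 1.000, N 1.000
≈ 3:1:1 → C3HN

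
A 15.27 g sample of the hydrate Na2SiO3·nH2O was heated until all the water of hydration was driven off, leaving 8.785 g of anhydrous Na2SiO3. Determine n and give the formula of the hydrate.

Na2SiO3·5H2O

Mass of water lost = 15.27 − 8.785 = 6.485 g → 6.485 / 18.02 = 0.3599 mol H2O
Molar mass of Na2SiO3 = 122.07 g/mol → mol Na2SiO3 = 8.785 / 122.07 = 0.07197
n = 0.3599 / 0.07197 = 5.00 ≈ 5 → Na2SiO3·5H2O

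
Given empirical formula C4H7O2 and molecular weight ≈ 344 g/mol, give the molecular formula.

Empirical-formula mass = 87.10 g/mol
n = 344 / 87.10 = 3.95 ≈ 4
Molecular formula = (C4H7O2)4 = C16H28O8

C16H28O8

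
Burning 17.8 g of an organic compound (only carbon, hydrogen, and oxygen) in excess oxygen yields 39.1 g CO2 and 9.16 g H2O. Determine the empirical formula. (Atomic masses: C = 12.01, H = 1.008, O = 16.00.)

mol C = 39.1 / 44.01 = 0.8884; mass C = 0.8884 × 12.01 = 10.67 g
mol H = 2 × (9.16 / 18.02) = 1.017; mass H = 1.017 × 1.008 = 1.025 g
mass O = 17.8 − (11.69) = 6.105 g → mol O = 0.3816
Ratios (÷ 0.3816): C 2.328, H 2.664, O 1.000
Multiply by 3: C 6.99, H 7.99, O 3.00 → C7H8O3

C7H8O3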